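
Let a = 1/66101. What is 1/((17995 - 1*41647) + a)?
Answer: -66101/1563420851 ≈ -4.2280e-5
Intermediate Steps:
a = 1/66101 ≈ 1.5128e-5
1/((17995 - 1*41647) + a) = 1/((17995 - 1*41647) + 1/66101) = 1/((17995 - 41647) + 1/66101) = 1/(-23652 + 1/66101) = 1/(-1563420851/66101) = -66101/1563420851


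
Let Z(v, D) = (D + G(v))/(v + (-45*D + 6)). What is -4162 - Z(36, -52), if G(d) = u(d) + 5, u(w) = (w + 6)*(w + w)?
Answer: -9916861/2382 ≈ -4163.3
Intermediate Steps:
u(w) = 2*w*(6 + w) (u(w) = (6 + w)*(2*w) = 2*w*(6 + w))
G(d) = 5 + 2*d*(6 + d) (G(d) = 2*d*(6 + d) + 5 = 5 + 2*d*(6 + d))
Z(v, D) = (5 + D + 2*v*(6 + v))/(6 + v - 45*D) (Z(v, D) = (D + (5 + 2*v*(6 + v)))/(v + (-45*D + 6)) = (5 + D + 2*v*(6 + v))/(v + (6 - 45*D)) = (5 + D + 2*v*(6 + v))/(6 + v - 45*D))
-4162 - Z(36, -52) = -4162 - (5 - 52 + 2*36*(6 + 36))/(6 + 36 - 45*(-52)) = -4162 - (5 - 52 + 2*36*42)/(6 + 36 + 2340) = -4162 - (5 - 52 + 3024)/2382 = -4162 - 2977/2382 = -9916861/2382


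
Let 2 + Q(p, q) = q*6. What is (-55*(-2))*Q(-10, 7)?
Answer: 4400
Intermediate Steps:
Q(p, q) = -2 + 6*q (Q(p, q) = -2 + q*6 = -2 + 6*q)
(-55*(-2))*Q(-10, 7) = (-55*(-2))*(-2 + 6*7) = 110*(-2 + 42) = 110*40 = 4400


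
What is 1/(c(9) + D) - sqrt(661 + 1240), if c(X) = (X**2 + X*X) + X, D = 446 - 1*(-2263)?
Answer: 1/2880 - sqrt(1901) ≈ -43.600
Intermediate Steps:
D = 2709 (D = 446 + 2263 = 2709)
c(X) = X + 2*X**2 (c(X) = (X**2 + X**2) + X = 2*X**2 + X = X + 2*X**2)
1/(c(9) + D) - sqrt(661 + 1240) = 1/(9*(1 + 2*9) + 2709) - sqrt(661 + 1240) = 1/(9*(1 + 18) + 2709) - sqrt(1901) = 1/(9*19 + 2709) - sqrt(1901) = 1/(171 + 2709) - sqrt(1901) = 1/2880 - sqrt(1901)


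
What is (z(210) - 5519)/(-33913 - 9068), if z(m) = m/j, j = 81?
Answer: 148943/1160487 ≈ 0.12835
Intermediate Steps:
z(m) = m/81
(z(210) - 5519)/(-33913 - 9068) = ((1/81)*210 - 5519)/(-33913 - 9068) = (70/27 - 5519)/(-42981) = -148943/27*(-1/42981) = 148943/1160487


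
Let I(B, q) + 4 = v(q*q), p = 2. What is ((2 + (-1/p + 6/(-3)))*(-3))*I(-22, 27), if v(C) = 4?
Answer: 0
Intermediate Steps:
I(B, q) = 0 (I(B, q) = -4 + 4 = 0)
((2 + (-1/p + 6/(-3)))*(-3))*I(-22, 27) = ((2 + (-1/2 + 6/(-3)))*(-3))*0 = ((2 + (-1*½ + 6*(-⅓)))*(-3))*0 = ((2 + (-½ - 2))*(-3))*0 = ((2 - 5/2)*(-3))*0 = -½*(-3)*0 = (3/2)*0 = 0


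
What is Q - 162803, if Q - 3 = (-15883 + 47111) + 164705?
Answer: 33133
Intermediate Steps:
Q = 195936 (Q = 3 + ((-15883 + 47111) + 164705) = 3 + (31228 + 164705) = 3 + 195933 = 195936)
Q - 162803 = 195936 - 162803 = 33133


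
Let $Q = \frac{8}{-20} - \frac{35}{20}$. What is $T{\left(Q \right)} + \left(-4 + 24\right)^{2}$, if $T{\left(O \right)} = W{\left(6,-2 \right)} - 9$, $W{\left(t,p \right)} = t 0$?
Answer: $391$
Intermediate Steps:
$W{\left(t,p \right)} = 0$
$Q = - \frac{43}{20}$ ($Q = 8 \left(- \frac{1}{20}\right) - \frac{7}{4} = - \frac{2}{5} - \frac{7}{4} = - \frac{43}{20} \approx -2.15$)
$T{\left(O \right)} = -9$ ($T{\left(O \right)} = 0 - 9 = -9$)
$T{\left(Q \right)} + \left(-4 + 24\right)^{2} = -9 + \left(-4 + 24\right)^{2} = -9 + 20^{2} = -9 + 400 = 391$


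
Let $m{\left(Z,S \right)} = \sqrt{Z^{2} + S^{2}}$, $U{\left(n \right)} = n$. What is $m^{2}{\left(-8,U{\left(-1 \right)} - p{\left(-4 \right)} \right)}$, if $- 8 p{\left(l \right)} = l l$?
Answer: $65$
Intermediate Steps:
$p{\left(l \right)} = - \frac{l^{2}}{8}$ ($p{\left(l \right)} = - \frac{l l}{8} = - \frac{l^{2}}{8}$)
$m{\left(Z,S \right)} = \sqrt{S^{2} + Z^{2}}$
$m^{2}{\left(-8,U{\left(-1 \right)} - p{\left(-4 \right)} \right)} = \left(\sqrt{\left(-1 - - \frac{\left(-4\right)^{2}}{8}\right)^{2} + \left(-8\right)^{2}}\right)^{2} = \left(\sqrt{\left(-1 - \left(- \frac{1}{8}\right) 16\right)^{2} + 64}\right)^{2} = \left(\sqrt{\left(-1 - -2\right)^{2} + 64}\right)^{2} = \left(\sqrt{\left(-1 + 2\right)^{2} + 64}\right)^{2} = \left(\sqrt{1^{2} + 64}\right)^{2} = \left(\sqrt{1 + 64}\right)^{2} = \left(\sqrt{65}\right)^{2} = 65$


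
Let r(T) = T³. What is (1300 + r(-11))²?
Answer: 961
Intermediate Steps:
(1300 + r(-11))² = (1300 + (-11)³)² = (1300 - 1331)² = (-31)² = 961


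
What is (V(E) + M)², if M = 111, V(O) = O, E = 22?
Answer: 17689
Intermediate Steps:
(V(E) + M)² = (22 + 111)² = 133² = 17689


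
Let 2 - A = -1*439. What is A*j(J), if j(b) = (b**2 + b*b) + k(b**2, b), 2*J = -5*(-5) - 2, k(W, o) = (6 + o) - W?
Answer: 264159/4 ≈ 66040.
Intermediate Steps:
k(W, o) = 6 + o - W
J = 23/2 (J = (-5*(-5) - 2)/2 = (25 - 2)/2 = (1/2)*23 = 23/2 ≈ 11.500)
j(b) = 6 + b + b**2 (j(b) = (b**2 + b*b) + (6 + b - b**2) = (b**2 + b**2) + (6 + b - b**2) = 2*b**2 + (6 + b - b**2) = 6 + b + b**2)
A = 441 (A = 2 - (-1)*439 = 2 - 1*(-439) = 2 + 439 = 441)
A*j(J) = 441*(6 + 23/2 + (23/2)**2) = 441*(6 + 23/2 + 529/4) = 441*(599/4) = 264159/4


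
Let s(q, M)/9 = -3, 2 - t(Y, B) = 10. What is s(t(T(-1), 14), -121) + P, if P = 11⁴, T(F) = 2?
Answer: 14614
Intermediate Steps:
t(Y, B) = -8 (t(Y, B) = 2 - 1*10 = 2 - 10 = -8)
P = 14641
s(q, M) = -27 (s(q, M) = 9*(-3) = -27)
s(t(T(-1), 14), -121) + P = -27 + 14641 = 14614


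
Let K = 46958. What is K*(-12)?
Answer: -563496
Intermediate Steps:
K*(-12) = 46958*(-12) = -563496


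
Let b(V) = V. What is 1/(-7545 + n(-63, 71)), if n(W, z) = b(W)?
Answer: -1/7608 ≈ -0.00013144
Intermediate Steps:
n(W, z) = W
1/(-7545 + n(-63, 71)) = 1/(-7545 - 63) = 1/(-7608) = -1/7608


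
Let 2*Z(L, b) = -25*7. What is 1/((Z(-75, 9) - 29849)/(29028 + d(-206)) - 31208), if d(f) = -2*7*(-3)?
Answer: -58140/1814492993 ≈ -3.2042e-5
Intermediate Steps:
Z(L, b) = -175/2 (Z(L, b) = (-25*7)/2 = (½)*(-175) = -175/2)
d(f) = 42 (d(f) = -14*(-3) = 42)
1/((Z(-75, 9) - 29849)/(29028 + d(-206)) - 31208) = 1/((-175/2 - 29849)/(29028 + 42) - 31208) = 1/(-59873/2/29070 - 31208) = 1/(-59873/2*1/29070 - 31208) = 1/(-59873/58140 - 31208) = 1/(-1814492993/58140) = -58140/1814492993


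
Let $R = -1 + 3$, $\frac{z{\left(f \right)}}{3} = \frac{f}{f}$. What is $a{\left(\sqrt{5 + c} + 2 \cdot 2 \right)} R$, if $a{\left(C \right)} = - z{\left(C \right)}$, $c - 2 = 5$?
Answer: $-6$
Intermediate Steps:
$c = 7$ ($c = 2 + 5 = 7$)
$z{\left(f \right)} = 3$ ($z{\left(f \right)} = 3 \frac{f}{f} = 3 \cdot 1 = 3$)
$R = 2$
$a{\left(C \right)} = -3$ ($a{\left(C \right)} = \left(-1\right) 3 = -3$)
$a{\left(\sqrt{5 + c} + 2 \cdot 2 \right)} R = \left(-3\right) 2 = -6$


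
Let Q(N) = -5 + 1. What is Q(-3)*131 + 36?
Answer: -488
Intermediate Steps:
Q(N) = -4
Q(-3)*131 + 36 = -4*131 + 36 = -524 + 36 = -488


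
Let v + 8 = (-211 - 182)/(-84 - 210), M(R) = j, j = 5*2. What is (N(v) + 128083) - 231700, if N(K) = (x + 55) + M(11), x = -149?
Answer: -103701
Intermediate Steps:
j = 10
M(R) = 10
v = -653/98 (v = -8 + (-211 - 182)/(-84 - 210) = -8 - 393/(-294) = -8 - 393*(-1/294) = -8 + 131/98 = -653/98 ≈ -6.6633)
N(K) = -84 (N(K) = (-149 + 55) + 10 = -94 + 10 = -84)
(N(v) + 128083) - 231700 = (-84 + 128083) - 231700 = 127999 - 231700 = -103701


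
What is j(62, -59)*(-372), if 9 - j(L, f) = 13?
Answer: 1488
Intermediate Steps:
j(L, f) = -4 (j(L, f) = 9 - 1*13 = 9 - 13 = -4)
j(62, -59)*(-372) = -4*(-372) = 1488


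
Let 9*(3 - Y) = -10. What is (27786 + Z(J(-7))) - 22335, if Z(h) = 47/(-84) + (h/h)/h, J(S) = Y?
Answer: 16940725/3108 ≈ 5450.7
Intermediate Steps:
Y = 37/9 (Y = 3 - ⅑*(-10) = 3 + 10/9 = 37/9 ≈ 4.1111)
J(S) = 37/9
Z(h) = -47/84 + 1/h (Z(h) = 47*(-1/84) + 1/h = -47/84 + 1/h)
(27786 + Z(J(-7))) - 22335 = (27786 + (-47/84 + 1/(37/9))) - 22335 = (27786 + (-47/84 + 9/37)) - 22335 = (27786 - 983/3108) - 22335 = 86357905/3108 - 22335 = 16940725/3108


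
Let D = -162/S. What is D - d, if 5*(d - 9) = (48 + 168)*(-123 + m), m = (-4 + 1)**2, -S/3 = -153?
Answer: 417813/85 ≈ 4915.4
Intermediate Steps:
S = 459 (S = -3*(-153) = 459)
m = 9 (m = (-3)**2 = 9)
D = -6/17 (D = -162/459 = -162*1/459 = -6/17 ≈ -0.35294)
d = -24579/5 (d = 9 + ((48 + 168)*(-123 + 9))/5 = 9 + (216*(-114))/5 = 9 + (1/5)*(-24624) = 9 - 24624/5 = -24579/5 ≈ -4915.8)
D - d = -6/17 - 1*(-24579/5) = -6/17 + 24579/5 = 417813/85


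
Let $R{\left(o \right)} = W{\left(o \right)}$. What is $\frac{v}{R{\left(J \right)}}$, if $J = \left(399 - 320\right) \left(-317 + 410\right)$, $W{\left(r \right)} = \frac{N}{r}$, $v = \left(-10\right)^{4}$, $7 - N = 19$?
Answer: $-6122500$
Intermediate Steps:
$N = -12$ ($N = 7 - 19 = -12$)
$v = 10000$
$W{\left(r \right)} = - \frac{12}{r}$
$J = 7347$ ($J = 79 \cdot 93 = 7347$)
$R{\left(o \right)} = - \frac{12}{o}$
$\frac{v}{R{\left(J \right)}} = \frac{10000}{\left(-12\right) \frac{1}{7347}} = \frac{10000}{- \frac{4}{2449}} = 10000 \left(- \frac{2449}{4}\right) = -6122500$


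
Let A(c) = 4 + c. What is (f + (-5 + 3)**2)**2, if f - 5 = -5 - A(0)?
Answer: 0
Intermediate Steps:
f = -4 (f = 5 + (-5 - (4 + 0)) = 5 + (-5 - 1*4) = 5 + (-5 - 4) = 5 - 9 = -4)
(f + (-5 + 3)**2)**2 = (-4 + (-5 + 3)**2)**2 = (-4 + (-2)**2)**2 = (-4 + 4)**2 = 0**2 = 0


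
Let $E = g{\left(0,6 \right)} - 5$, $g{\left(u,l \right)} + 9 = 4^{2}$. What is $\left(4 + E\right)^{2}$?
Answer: $36$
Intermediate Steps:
$g{\left(u,l \right)} = 7$ ($g{\left(u,l \right)} = -9 + 4^{2} = -9 + 16 = 7$)
$E = 2$ ($E = 7 - 5 = 2$)
$\left(4 + E\right)^{2} = \left(4 + 2\right)^{2} = 6^{2} = 36$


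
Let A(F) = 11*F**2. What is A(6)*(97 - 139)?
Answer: -16632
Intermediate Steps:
A(6)*(97 - 139) = (11*6**2)*(97 - 139) = (11*36)*(-42) = 396*(-42) = -16632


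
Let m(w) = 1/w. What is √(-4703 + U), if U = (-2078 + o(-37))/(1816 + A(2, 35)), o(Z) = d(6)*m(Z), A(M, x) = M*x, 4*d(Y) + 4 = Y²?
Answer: 2*I*√1431672110155/34891 ≈ 68.586*I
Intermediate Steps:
d(Y) = -1 + Y²/4
o(Z) = 8/Z (o(Z) = (-1 + (¼)*6²)/Z = (-1 + (¼)*36)/Z = (-1 + 9)/Z = 8/Z)
U = -38447/34891 (U = (-2078 + 8/(-37))/(1816 + 2*35) = (-2078 + 8*(-1/37))/(1816 + 70) = (-2078 - 8/37)/1886 = -76894/37*1/1886 = -38447/34891 ≈ -1.1019)
√(-4703 + U) = √(-4703 - 38447/34891) = √(-164130820/34891) = 2*I*√1431672110155/34891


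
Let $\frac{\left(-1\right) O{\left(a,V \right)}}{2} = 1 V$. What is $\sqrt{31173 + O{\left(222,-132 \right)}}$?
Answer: $3 \sqrt{3493} \approx 177.3$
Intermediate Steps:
$O{\left(a,V \right)} = - 2 V$ ($O{\left(a,V \right)} = - 2 \cdot 1 V = - 2 V$)
$\sqrt{31173 + O{\left(222,-132 \right)}} = \sqrt{31173 - -264} = \sqrt{31173 + 264} = \sqrt{31437} = 3 \sqrt{3493}$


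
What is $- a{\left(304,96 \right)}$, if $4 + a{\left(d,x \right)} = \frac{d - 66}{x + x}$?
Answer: $\frac{265}{96} \approx 2.7604$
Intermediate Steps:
$a{\left(d,x \right)} = -4 + \frac{-66 + d}{2 x}$ ($a{\left(d,x \right)} = -4 + \frac{d - 66}{x + x} = -4 + \frac{-66 + d}{2 x}$)
$- a{\left(304,96 \right)} = - \frac{-66 + 304 - 768}{2 \cdot 96} = - \frac{-530}{2 \cdot 96} = \left(-1\right) \left(- \frac{265}{96}\right) = \frac{265}{96}$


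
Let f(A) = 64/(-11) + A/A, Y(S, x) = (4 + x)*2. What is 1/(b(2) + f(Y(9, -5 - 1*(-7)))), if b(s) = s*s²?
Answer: 11/35 ≈ 0.31429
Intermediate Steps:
Y(S, x) = 8 + 2*x
b(s) = s³
f(A) = -53/11 (f(A) = 64*(-1/11) + 1 = -64/11 + 1 = -53/11)
1/(b(2) + f(Y(9, -5 - 1*(-7)))) = 1/(2³ - 53/11) = 1/(8 - 53/11) = 1/(35/11) = 11/35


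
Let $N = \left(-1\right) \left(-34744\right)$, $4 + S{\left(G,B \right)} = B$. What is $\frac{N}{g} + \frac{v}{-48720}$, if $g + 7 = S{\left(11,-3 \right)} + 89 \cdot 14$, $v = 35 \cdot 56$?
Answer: $\frac{188651}{6699} \approx 28.161$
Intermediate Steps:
$S{\left(G,B \right)} = -4 + B$
$v = 1960$
$N = 34744$
$g = 1232$ ($g = -7 + \left(\left(-4 - 3\right) + 89 \cdot 14\right) = -7 + \left(-7 + 1246\right) = -7 + 1239 = 1232$)
$\frac{N}{g} + \frac{v}{-48720} = \frac{34744}{1232} + \frac{1960}{-48720} = 34744 \cdot \frac{1}{1232} + 1960 \left(- \frac{1}{48720}\right) = \frac{4343}{154} - \frac{7}{174} = \frac{188651}{6699}$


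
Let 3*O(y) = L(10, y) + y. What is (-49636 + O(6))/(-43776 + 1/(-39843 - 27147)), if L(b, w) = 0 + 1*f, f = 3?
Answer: 3324914670/2932554241 ≈ 1.1338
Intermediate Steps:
L(b, w) = 3 (L(b, w) = 0 + 1*3 = 0 + 3 = 3)
O(y) = 1 + y/3 (O(y) = (3 + y)/3 = 1 + y/3)
(-49636 + O(6))/(-43776 + 1/(-39843 - 27147)) = (-49636 + (1 + (⅓)*6))/(-43776 + 1/(-39843 - 27147)) = (-49636 + (1 + 2))/(-43776 + 1/(-66990)) = (-49636 + 3)/(-43776 - 1/66990) = -49633/(-2932554241/66990) = -49633*(-66990/2932554241) = 3324914670/2932554241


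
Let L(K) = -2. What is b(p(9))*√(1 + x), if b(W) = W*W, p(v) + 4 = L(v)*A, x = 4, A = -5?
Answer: 36*√5 ≈ 80.498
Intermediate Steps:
p(v) = 6 (p(v) = -4 - 2*(-5) = -4 + 10 = 6)
b(W) = W²
b(p(9))*√(1 + x) = 6²*√(1 + 4) = 36*√5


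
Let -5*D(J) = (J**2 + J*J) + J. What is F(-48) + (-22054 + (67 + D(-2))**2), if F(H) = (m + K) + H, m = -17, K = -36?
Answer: -445634/25 ≈ -17825.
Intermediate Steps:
D(J) = -2*J**2/5 - J/5 (D(J) = -((J**2 + J*J) + J)/5 = -((J**2 + J**2) + J)/5 = -(2*J**2 + J)/5 = -(J + 2*J**2)/5 = -2*J**2/5 - J/5)
F(H) = -53 + H (F(H) = (-17 - 36) + H = -53 + H)
F(-48) + (-22054 + (67 + D(-2))**2) = (-53 - 48) + (-22054 + (67 - 1/5*(-2)*(1 + 2*(-2)))**2) = -101 + (-22054 + (67 - 1/5*(-2)*(1 - 4))**2) = -101 + (-22054 + (67 - 1/5*(-2)*(-3))**2) = -101 + (-22054 + (67 - 6/5)**2) = -101 + (-22054 + (329/5)**2) = -101 + (-22054 + 108241/25) = -101 - 443109/25 = -445634/25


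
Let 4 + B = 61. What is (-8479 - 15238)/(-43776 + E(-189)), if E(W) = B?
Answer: 23717/43719 ≈ 0.54249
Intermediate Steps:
B = 57 (B = -4 + 61 = 57)
E(W) = 57
(-8479 - 15238)/(-43776 + E(-189)) = (-8479 - 15238)/(-43776 + 57) = -23717/(-43719) = -23717*(-1/43719) = 23717/43719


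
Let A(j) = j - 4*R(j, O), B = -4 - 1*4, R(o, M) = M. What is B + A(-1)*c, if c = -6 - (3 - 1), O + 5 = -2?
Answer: -224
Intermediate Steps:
O = -7 (O = -5 - 2 = -7)
B = -8 (B = -4 - 4 = -8)
c = -8 (c = -6 - 2 = -8)
A(j) = 28 + j (A(j) = j - 4*(-7) = j + 28 = 28 + j)
B + A(-1)*c = -8 + (28 - 1)*(-8) = -8 + 27*(-8) = -8 - 216 = -224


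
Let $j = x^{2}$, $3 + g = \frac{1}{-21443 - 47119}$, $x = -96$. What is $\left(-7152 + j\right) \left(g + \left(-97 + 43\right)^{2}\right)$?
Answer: $\frac{68704060120}{11427} \approx 6.0124 \cdot 10^{6}$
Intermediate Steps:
$g = - \frac{205687}{68562}$ ($g = -3 + \frac{1}{-21443 - 47119} = -3 + \frac{1}{-68562} = -3 - \frac{1}{68562} = - \frac{205687}{68562} \approx -3.0$)
$j = 9216$ ($j = \left(-96\right)^{2} = 9216$)
$\left(-7152 + j\right) \left(g + \left(-97 + 43\right)^{2}\right) = \left(-7152 + 9216\right) \left(- \frac{205687}{68562} + \left(-97 + 43\right)^{2}\right) = 2064 \left(- \frac{205687}{68562} + \left(-54\right)^{2}\right) = 2064 \left(- \frac{205687}{68562} + 2916\right) = 2064 \cdot \frac{199721105}{68562} = \frac{68704060120}{11427}$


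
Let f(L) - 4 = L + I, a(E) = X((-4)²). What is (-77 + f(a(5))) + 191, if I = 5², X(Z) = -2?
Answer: 141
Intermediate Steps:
a(E) = -2
I = 25
f(L) = 29 + L (f(L) = 4 + (L + 25) = 4 + (25 + L) = 29 + L)
(-77 + f(a(5))) + 191 = (-77 + (29 - 2)) + 191 = (-77 + 27) + 191 = -50 + 191 = 141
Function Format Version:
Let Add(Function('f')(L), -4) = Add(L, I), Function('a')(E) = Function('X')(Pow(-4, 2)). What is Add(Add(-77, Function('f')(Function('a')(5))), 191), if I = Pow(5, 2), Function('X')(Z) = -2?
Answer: 141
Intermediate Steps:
Function('a')(E) = -2
I = 25
Function('f')(L) = Add(29, L) (Function('f')(L) = Add(4, Add(L, 25)) = Add(4, Add(25, L)) = Add(29, L))
Add(Add(-77, Function('f')(Function('a')(5))), 191) = Add(Add(-77, Add(29, -2)), 191) = Add(Add(-77, 27), 191) = Add(-50, 191) = 141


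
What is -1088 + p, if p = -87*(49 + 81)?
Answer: -12398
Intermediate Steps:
p = -11310 (p = -87*130 = -11310)
-1088 + p = -1088 - 11310 = -12398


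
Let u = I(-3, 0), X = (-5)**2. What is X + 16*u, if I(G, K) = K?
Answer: 25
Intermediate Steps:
X = 25
u = 0
X + 16*u = 25 + 16*0 = 25 + 0 = 25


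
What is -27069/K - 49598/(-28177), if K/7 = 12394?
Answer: 505757153/349225738 ≈ 1.4482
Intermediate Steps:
K = 86758 (K = 7*12394 = 86758)
-27069/K - 49598/(-28177) = -27069/86758 - 49598/(-28177) = -27069*1/86758 - 49598*(-1/28177) = -3867/12394 + 49598/28177 = 505757153/349225738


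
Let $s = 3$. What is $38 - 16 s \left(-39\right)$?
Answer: $1910$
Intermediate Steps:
$38 - 16 s \left(-39\right) = 38 - 16 \cdot 3 \left(-39\right) = 38 - -1872 = 38 + 1872 = 1910$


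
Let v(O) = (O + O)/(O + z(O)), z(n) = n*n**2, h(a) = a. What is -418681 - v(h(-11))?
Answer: -25539542/61 ≈ -4.1868e+5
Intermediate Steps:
z(n) = n**3
v(O) = 2*O/(O + O**3) (v(O) = (O + O)/(O + O**3) = (2*O)/(O + O**3) = 2*O/(O + O**3))
-418681 - v(h(-11)) = -418681 - 2/(1 + (-11)**2) = -418681 - 2/(1 + 121) = -418681 - 2/122 = -418681 - 1*1/61 = -418681 - 1/61 = -25539542/61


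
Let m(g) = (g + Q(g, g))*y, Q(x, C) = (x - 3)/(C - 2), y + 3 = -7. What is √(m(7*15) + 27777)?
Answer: √283441683/103 ≈ 163.45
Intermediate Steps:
y = -10 (y = -3 - 7 = -10)
Q(x, C) = (-3 + x)/(-2 + C)
m(g) = -10*g - 10*(-3 + g)/(-2 + g) (m(g) = (g + (-3 + g)/(-2 + g))*(-10) = -10*g - 10*(-3 + g)/(-2 + g))
√(m(7*15) + 27777) = √(10*(3 + 7*15 - (7*15)²)/(-2 + 7*15) + 27777) = √(10*(3 + 105 - 1*105²)/(-2 + 105) + 27777) = √(10*(3 + 105 - 1*11025)/103 + 27777) = √(10*(1/103)*(3 + 105 - 11025) + 27777) = √(10*(1/103)*(-10917) + 27777) = √(-109170/103 + 27777) = √(2751861/103) = √283441683/103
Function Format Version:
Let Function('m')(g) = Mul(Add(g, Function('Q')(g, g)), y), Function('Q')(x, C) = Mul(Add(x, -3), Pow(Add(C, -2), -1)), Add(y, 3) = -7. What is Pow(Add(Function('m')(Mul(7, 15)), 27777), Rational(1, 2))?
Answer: Mul(Rational(1, 103), Pow(283441683, Rational(1, 2))) ≈ 163.45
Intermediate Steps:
y = -10 (y = Add(-3, -7) = -10)
Function('Q')(x, C) = Mul(Pow(Add(-2, C), -1), Add(-3, x)) (Function('Q')(x, C) = Mul(Add(-3, x), Pow(Add(-2, C), -1)) = Mul(Pow(Add(-2, C), -1), Add(-3, x)))
Function('m')(g) = Add(Mul(-10, g), Mul(-10, Pow(Add(-2, g), -1), Add(-3, g))) (Function('m')(g) = Mul(Add(g, Mul(Pow(Add(-2, g), -1), Add(-3, g))), -10) = Add(Mul(-10, g), Mul(-10, Pow(Add(-2, g), -1), Add(-3, g))))
Pow(Add(Function('m')(Mul(7, 15)), 27777), Rational(1, 2)) = Pow(Add(Mul(10, Pow(Add(-2, Mul(7, 15)), -1), Add(3, Mul(7, 15), Mul(-1, Pow(Mul(7, 15), 2)))), 27777), Rational(1, 2)) = Pow(Add(Mul(10, Pow(Add(-2, 105), -1), Add(3, 105, Mul(-1, Pow(105, 2)))), 27777), Rational(1, 2)) = Pow(Add(Mul(10, Pow(103, -1), Add(3, 105, Mul(-1, 11025))), 27777), Rational(1, 2)) = Pow(Add(Mul(10, Rational(1, 103), Add(3, 105, -11025)), 27777), Rational(1, 2)) = Pow(Add(Mul(10, Rational(1, 103), -10917), 27777), Rational(1, 2)) = Pow(Add(Rational(-109170, 103), 27777), Rational(1, 2)) = Pow(Rational(2751861, 103), Rational(1, 2)) = Mul(Rational(1, 103), Pow(283441683, Rational(1, 2)))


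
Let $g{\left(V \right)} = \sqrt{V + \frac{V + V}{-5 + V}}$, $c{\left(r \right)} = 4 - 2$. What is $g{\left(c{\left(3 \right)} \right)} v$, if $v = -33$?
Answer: $- 11 \sqrt{6} \approx -26.944$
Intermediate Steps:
$c{\left(r \right)} = 2$
$g{\left(V \right)} = \sqrt{V + \frac{2 V}{-5 + V}}$
$g{\left(c{\left(3 \right)} \right)} v = \sqrt{\frac{2 \left(-3 + 2\right)}{-5 + 2}} \left(-33\right) = \sqrt{2 \frac{1}{-3} \left(-1\right)} \left(-33\right) = \sqrt{2 \left(- \frac{1}{3}\right) \left(-1\right)} \left(-33\right) = \sqrt{\frac{2}{3}} \left(-33\right) = \frac{\sqrt{6}}{3} \left(-33\right) = - 11 \sqrt{6}$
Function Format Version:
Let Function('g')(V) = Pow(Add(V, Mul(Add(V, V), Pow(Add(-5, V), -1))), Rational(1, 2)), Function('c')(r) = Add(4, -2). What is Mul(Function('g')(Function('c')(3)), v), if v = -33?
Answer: Mul(-11, Pow(6, Rational(1, 2))) ≈ -26.944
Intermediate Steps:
Function('c')(r) = 2
Function('g')(V) = Pow(Add(V, Mul(2, V, Pow(Add(-5, V), -1))), Rational(1, 2)) (Function('g')(V) = Pow(Add(V, Mul(Mul(2, V), Pow(Add(-5, V), -1))), Rational(1, 2)) = Pow(Add(V, Mul(2, V, Pow(Add(-5, V), -1))), Rational(1, 2)))
Mul(Function('g')(Function('c')(3)), v) = Mul(Pow(Mul(2, Pow(Add(-5, 2), -1), Add(-3, 2)), Rational(1, 2)), -33) = Mul(Pow(Mul(2, Pow(-3, -1), -1), Rational(1, 2)), -33) = Mul(Pow(Mul(2, Rational(-1, 3), -1), Rational(1, 2)), -33) = Mul(Pow(Rational(2, 3), Rational(1, 2)), -33) = Mul(Mul(Rational(1, 3), Pow(6, Rational(1, 2))), -33) = Mul(-11, Pow(6, Rational(1, 2)))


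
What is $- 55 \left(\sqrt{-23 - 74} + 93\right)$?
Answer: $-5115 - 55 i \sqrt{97} \approx -5115.0 - 541.69 i$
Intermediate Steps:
$- 55 \left(\sqrt{-23 - 74} + 93\right) = - 55 \left(\sqrt{-97} + 93\right) = - 55 \left(i \sqrt{97} + 93\right) = - 55 \left(93 + i \sqrt{97}\right) = -5115 - 55 i \sqrt{97}$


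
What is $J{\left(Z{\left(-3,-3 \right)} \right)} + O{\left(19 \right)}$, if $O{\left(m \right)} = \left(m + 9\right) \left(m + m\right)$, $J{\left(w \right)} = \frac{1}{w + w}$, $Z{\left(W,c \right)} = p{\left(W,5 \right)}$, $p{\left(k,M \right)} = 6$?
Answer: $\frac{12769}{12} \approx 1064.1$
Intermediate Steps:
$Z{\left(W,c \right)} = 6$
$J{\left(w \right)} = \frac{1}{2 w}$
$O{\left(m \right)} = 2 m \left(9 + m\right)$ ($O{\left(m \right)} = \left(9 + m\right) 2 m = 2 m \left(9 + m\right)$)
$J{\left(Z{\left(-3,-3 \right)} \right)} + O{\left(19 \right)} = \frac{1}{2 \cdot 6} + 2 \cdot 19 \left(9 + 19\right) = \frac{1}{2} \cdot \frac{1}{6} + 2 \cdot 19 \cdot 28 = \frac{1}{12} + 1064 = \frac{12769}{12}$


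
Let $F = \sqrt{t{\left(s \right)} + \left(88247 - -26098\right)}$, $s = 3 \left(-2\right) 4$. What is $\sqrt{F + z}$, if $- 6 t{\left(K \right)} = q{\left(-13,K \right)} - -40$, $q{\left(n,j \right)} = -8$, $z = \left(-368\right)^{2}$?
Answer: $\frac{\sqrt{1218816 + 3 \sqrt{1029057}}}{3} \approx 368.46$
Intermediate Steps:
$z = 135424$
$s = -24$ ($s = \left(-6\right) 4 = -24$)
$t{\left(K \right)} = - \frac{16}{3}$ ($t{\left(K \right)} = - \frac{-8 - -40}{6} = - \frac{-8 + 40}{6} = \left(- \frac{1}{6}\right) 32 = - \frac{16}{3}$)
$F = \frac{\sqrt{1029057}}{3}$ ($F = \sqrt{- \frac{16}{3} + \left(88247 - -26098\right)} = \sqrt{- \frac{16}{3} + \left(88247 + 26098\right)} = \sqrt{- \frac{16}{3} + 114345} = \sqrt{\frac{343019}{3}} = \frac{\sqrt{1029057}}{3} \approx 338.14$)
$\sqrt{F + z} = \sqrt{\frac{\sqrt{1029057}}{3} + 135424} = \sqrt{135424 + \frac{\sqrt{1029057}}{3}}$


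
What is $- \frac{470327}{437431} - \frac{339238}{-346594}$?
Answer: $- \frac{7309649330}{75805480007} \approx -0.096426$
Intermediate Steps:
$- \frac{470327}{437431} - \frac{339238}{-346594} = \left(-470327\right) \frac{1}{437431} - - \frac{169619}{173297} = - \frac{470327}{437431} + \frac{169619}{173297} = - \frac{7309649330}{75805480007}$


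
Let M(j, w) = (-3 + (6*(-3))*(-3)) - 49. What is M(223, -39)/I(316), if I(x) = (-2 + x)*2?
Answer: 1/314 ≈ 0.0031847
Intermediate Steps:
I(x) = -4 + 2*x
M(j, w) = 2 (M(j, w) = (-3 - 18*(-3)) - 49 = (-3 + 54) - 49 = 51 - 49 = 2)
M(223, -39)/I(316) = 2/(-4 + 2*316) = 2/(-4 + 632) = 2/628 = 2*(1/628) = 1/314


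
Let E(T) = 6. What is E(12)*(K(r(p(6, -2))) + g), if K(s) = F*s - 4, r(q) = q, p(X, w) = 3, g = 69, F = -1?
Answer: 372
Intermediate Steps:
K(s) = -4 - s (K(s) = -s - 4 = -4 - s)
E(12)*(K(r(p(6, -2))) + g) = 6*((-4 - 1*3) + 69) = 6*((-4 - 3) + 69) = 6*(-7 + 69) = 6*62 = 372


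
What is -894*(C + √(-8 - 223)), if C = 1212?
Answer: -1083528 - 894*I*√231 ≈ -1.0835e+6 - 13588.0*I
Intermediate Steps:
-894*(C + √(-8 - 223)) = -894*(1212 + √(-8 - 223)) = -894*(1212 + √(-231)) = -894*(1212 + I*√231) = -1083528 - 894*I*√231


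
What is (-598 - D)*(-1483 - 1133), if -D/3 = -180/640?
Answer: 6266301/4 ≈ 1.5666e+6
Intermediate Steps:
D = 27/32 (D = -(-540)/640 = -3*(-9/32) = 27/32 ≈ 0.84375)
(-598 - D)*(-1483 - 1133) = (-598 - 1*27/32)*(-1483 - 1133) = (-598 - 27/32)*(-2616) = -19163/32*(-2616) = 6266301/4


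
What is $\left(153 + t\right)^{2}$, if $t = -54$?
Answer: $9801$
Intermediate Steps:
$\left(153 + t\right)^{2} = \left(153 - 54\right)^{2} = 99^{2} = 9801$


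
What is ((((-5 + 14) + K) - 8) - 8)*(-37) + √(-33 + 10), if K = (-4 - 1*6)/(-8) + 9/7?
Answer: 4625/28 + I*√23 ≈ 165.18 + 4.7958*I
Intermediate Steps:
K = 71/28 (K = (-4 - 6)*(-⅛) + 9*(⅐) = -10*(-⅛) + 9/7 = 5/4 + 9/7 = 71/28 ≈ 2.5357)
((((-5 + 14) + K) - 8) - 8)*(-37) + √(-33 + 10) = ((((-5 + 14) + 71/28) - 8) - 8)*(-37) + √(-33 + 10) = (((9 + 71/28) - 8) - 8)*(-37) + √(-23) = ((323/28 - 8) - 8)*(-37) + I*√23 = (99/28 - 8)*(-37) + I*√23 = -125/28*(-37) + I*√23 = 4625/28 + I*√23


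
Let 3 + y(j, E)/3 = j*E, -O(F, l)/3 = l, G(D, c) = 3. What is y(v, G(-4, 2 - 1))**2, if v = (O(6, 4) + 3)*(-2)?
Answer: 23409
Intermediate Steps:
O(F, l) = -3*l
v = 18 (v = (-3*4 + 3)*(-2) = (-12 + 3)*(-2) = -9*(-2) = 18)
y(j, E) = -9 + 3*E*j (y(j, E) = -9 + 3*(j*E) = -9 + 3*(E*j) = -9 + 3*E*j)
y(v, G(-4, 2 - 1))**2 = (-9 + 3*3*18)**2 = (-9 + 162)**2 = 153**2 = 23409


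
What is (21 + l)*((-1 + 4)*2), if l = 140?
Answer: 966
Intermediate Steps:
(21 + l)*((-1 + 4)*2) = (21 + 140)*((-1 + 4)*2) = 161*(3*2) = 161*6 = 966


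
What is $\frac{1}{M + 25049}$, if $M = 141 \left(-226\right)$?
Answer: $- \frac{1}{6817} \approx -0.00014669$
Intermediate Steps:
$M = -31866$
$\frac{1}{M + 25049} = \frac{1}{-31866 + 25049} = \frac{1}{-6817} = - \frac{1}{6817}$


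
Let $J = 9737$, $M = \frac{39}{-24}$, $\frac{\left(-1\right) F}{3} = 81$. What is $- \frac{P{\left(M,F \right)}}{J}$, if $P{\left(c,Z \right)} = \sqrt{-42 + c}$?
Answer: $- \frac{i \sqrt{698}}{38948} \approx - 0.00067833 i$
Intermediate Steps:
$F = -243$ ($F = \left(-3\right) 81 = -243$)
$M = - \frac{13}{8}$ ($M = 39 \left(- \frac{1}{24}\right) = - \frac{13}{8} \approx -1.625$)
$- \frac{P{\left(M,F \right)}}{J} = - \frac{\sqrt{-42 - \frac{13}{8}}}{9737} = - \frac{\sqrt{- \frac{349}{8}}}{9737} = - \frac{\frac{1}{4} i \sqrt{698}}{9737} = - \frac{i \sqrt{698}}{38948}$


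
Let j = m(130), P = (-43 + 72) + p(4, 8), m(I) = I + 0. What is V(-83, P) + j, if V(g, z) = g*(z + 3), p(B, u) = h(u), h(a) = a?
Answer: -3190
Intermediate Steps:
p(B, u) = u
m(I) = I
P = 37 (P = (-43 + 72) + 8 = 29 + 8 = 37)
V(g, z) = g*(3 + z)
j = 130
V(-83, P) + j = -83*(3 + 37) + 130 = -83*40 + 130 = -3320 + 130 = -3190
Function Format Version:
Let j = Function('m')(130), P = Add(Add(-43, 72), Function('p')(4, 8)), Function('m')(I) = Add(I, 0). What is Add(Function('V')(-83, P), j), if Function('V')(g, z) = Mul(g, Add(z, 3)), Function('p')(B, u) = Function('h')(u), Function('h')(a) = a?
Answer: -3190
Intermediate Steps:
Function('p')(B, u) = u
Function('m')(I) = I
P = 37 (P = Add(Add(-43, 72), 8) = Add(29, 8) = 37)
Function('V')(g, z) = Mul(g, Add(3, z))
j = 130
Add(Function('V')(-83, P), j) = Add(Mul(-83, Add(3, 37)), 130) = Add(Mul(-83, 40), 130) = Add(-3320, 130) = -3190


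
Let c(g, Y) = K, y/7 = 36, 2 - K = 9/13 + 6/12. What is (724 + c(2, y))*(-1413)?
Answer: -26627985/26 ≈ -1.0242e+6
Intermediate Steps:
K = 21/26 (K = 2 - (9/13 + 6/12) = 2 - (9*(1/13) + 6*(1/12)) = 2 - (9/13 + ½) = 2 - 1*31/26 = 2 - 31/26 = 21/26 ≈ 0.80769)
y = 252 (y = 7*36 = 252)
c(g, Y) = 21/26
(724 + c(2, y))*(-1413) = (724 + 21/26)*(-1413) = (18845/26)*(-1413) = -26627985/26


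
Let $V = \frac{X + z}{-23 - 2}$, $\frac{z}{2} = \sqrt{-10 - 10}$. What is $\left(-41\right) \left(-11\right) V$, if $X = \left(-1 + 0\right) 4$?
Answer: $\frac{1804}{25} - \frac{1804 i \sqrt{5}}{25} \approx 72.16 - 161.35 i$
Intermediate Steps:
$X = -4$ ($X = \left(-1\right) 4 = -4$)
$z = 4 i \sqrt{5}$ ($z = 2 \sqrt{-10 - 10} = 2 \sqrt{-20} = 2 \cdot 2 i \sqrt{5} = 4 i \sqrt{5} \approx 8.9443 i$)
$V = \frac{4}{25} - \frac{4 i \sqrt{5}}{25}$ ($V = \frac{-4 + 4 i \sqrt{5}}{-23 - 2} = \frac{-4 + 4 i \sqrt{5}}{-25} = \left(-4 + 4 i \sqrt{5}\right) \left(- \frac{1}{25}\right) = \frac{4}{25} - \frac{4 i \sqrt{5}}{25} \approx 0.16 - 0.35777 i$)
$\left(-41\right) \left(-11\right) V = \left(-41\right) \left(-11\right) \left(\frac{4}{25} - \frac{4 i \sqrt{5}}{25}\right) = 451 \left(\frac{4}{25} - \frac{4 i \sqrt{5}}{25}\right) = \frac{1804}{25} - \frac{1804 i \sqrt{5}}{25}$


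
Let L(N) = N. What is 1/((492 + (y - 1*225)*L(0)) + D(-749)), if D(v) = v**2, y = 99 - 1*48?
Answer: 1/561493 ≈ 1.7810e-6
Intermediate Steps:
y = 51 (y = 99 - 48 = 51)
1/((492 + (y - 1*225)*L(0)) + D(-749)) = 1/((492 + (51 - 1*225)*0) + (-749)**2) = 1/((492 + (51 - 225)*0) + 561001) = 1/((492 - 174*0) + 561001) = 1/((492 + 0) + 561001) = 1/(492 + 561001) = 1/561493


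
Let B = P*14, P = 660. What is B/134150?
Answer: 924/13415 ≈ 0.068878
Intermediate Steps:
B = 9240 (B = 660*14 = 9240)
B/134150 = 9240/134150 = 9240*(1/134150) = 924/13415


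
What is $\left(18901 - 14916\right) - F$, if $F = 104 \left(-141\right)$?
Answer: $18649$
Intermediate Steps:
$F = -14664$
$\left(18901 - 14916\right) - F = \left(18901 - 14916\right) - -14664 = 3985 + 14664 = 18649$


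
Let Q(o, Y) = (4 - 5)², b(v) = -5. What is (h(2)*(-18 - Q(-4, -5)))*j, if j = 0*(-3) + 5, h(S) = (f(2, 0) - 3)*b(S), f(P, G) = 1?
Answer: -950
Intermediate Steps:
Q(o, Y) = 1 (Q(o, Y) = (-1)² = 1)
h(S) = 10 (h(S) = (1 - 3)*(-5) = -2*(-5) = 10)
j = 5 (j = 0 + 5 = 5)
(h(2)*(-18 - Q(-4, -5)))*j = (10*(-18 - 1*1))*5 = (10*(-18 - 1))*5 = (10*(-19))*5 = -190*5 = -950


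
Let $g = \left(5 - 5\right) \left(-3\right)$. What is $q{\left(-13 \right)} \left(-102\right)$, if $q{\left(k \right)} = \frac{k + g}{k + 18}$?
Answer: $\frac{1326}{5} \approx 265.2$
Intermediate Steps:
$g = 0$ ($g = 0 \left(-3\right) = 0$)
$q{\left(k \right)} = \frac{k}{18 + k}$ ($q{\left(k \right)} = \frac{k + 0}{k + 18} = \frac{k}{18 + k}$)
$q{\left(-13 \right)} \left(-102\right) = - \frac{13}{18 - 13} \left(-102\right) = - \frac{13}{5} \left(-102\right) = \left(-13\right) \frac{1}{5} \left(-102\right) = \left(- \frac{13}{5}\right) \left(-102\right) = \frac{1326}{5}$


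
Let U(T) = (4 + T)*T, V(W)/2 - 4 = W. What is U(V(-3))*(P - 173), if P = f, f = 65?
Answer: -1296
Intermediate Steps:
V(W) = 8 + 2*W
U(T) = T*(4 + T)
P = 65
U(V(-3))*(P - 173) = ((8 + 2*(-3))*(4 + (8 + 2*(-3))))*(65 - 173) = ((8 - 6)*(4 + (8 - 6)))*(-108) = (2*(4 + 2))*(-108) = (2*6)*(-108) = 12*(-108) = -1296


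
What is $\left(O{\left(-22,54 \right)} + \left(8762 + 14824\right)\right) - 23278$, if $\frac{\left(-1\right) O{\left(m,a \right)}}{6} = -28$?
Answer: $476$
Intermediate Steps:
$O{\left(m,a \right)} = 168$ ($O{\left(m,a \right)} = \left(-6\right) \left(-28\right) = 168$)
$\left(O{\left(-22,54 \right)} + \left(8762 + 14824\right)\right) - 23278 = \left(168 + \left(8762 + 14824\right)\right) - 23278 = \left(168 + 23586\right) - 23278 = 23754 - 23278 = 476$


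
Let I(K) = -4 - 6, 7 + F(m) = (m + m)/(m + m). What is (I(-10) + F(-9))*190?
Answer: -3040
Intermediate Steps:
F(m) = -6 (F(m) = -7 + (m + m)/(m + m) = -7 + (2*m)/((2*m)) = -7 + (2*m)*(1/(2*m)) = -7 + 1 = -6)
I(K) = -10
(I(-10) + F(-9))*190 = (-10 - 6)*190 = -16*190 = -3040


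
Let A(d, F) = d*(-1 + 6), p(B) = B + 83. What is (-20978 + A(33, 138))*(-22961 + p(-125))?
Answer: 478761439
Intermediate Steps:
p(B) = 83 + B
A(d, F) = 5*d (A(d, F) = d*5 = 5*d)
(-20978 + A(33, 138))*(-22961 + p(-125)) = (-20978 + 5*33)*(-22961 + (83 - 125)) = (-20978 + 165)*(-22961 - 42) = -20813*(-23003) = 478761439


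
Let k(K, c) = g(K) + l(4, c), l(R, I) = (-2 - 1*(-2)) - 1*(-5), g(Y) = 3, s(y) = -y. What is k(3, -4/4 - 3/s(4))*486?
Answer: 3888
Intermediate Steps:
l(R, I) = 5 (l(R, I) = (-2 + 2) + 5 = 0 + 5 = 5)
k(K, c) = 8 (k(K, c) = 3 + 5 = 8)
k(3, -4/4 - 3/s(4))*486 = 8*486 = 3888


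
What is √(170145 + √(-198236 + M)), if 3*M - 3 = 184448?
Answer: √(1531305 + 3*I*√1230771)/3 ≈ 412.49 + 0.44826*I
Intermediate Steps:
M = 184451/3 (M = 1 + (⅓)*184448 = 1 + 184448/3 = 184451/3 ≈ 61484.)
√(170145 + √(-198236 + M)) = √(170145 + √(-198236 + 184451/3)) = √(170145 + √(-410257/3)) = √(170145 + I*√1230771/3)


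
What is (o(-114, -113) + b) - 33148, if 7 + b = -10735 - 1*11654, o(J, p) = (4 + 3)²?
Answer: -55495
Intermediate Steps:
o(J, p) = 49 (o(J, p) = 7² = 49)
b = -22396 (b = -7 + (-10735 - 1*11654) = -7 + (-10735 - 11654) = -7 - 22389 = -22396)
(o(-114, -113) + b) - 33148 = (49 - 22396) - 33148 = -22347 - 33148 = -55495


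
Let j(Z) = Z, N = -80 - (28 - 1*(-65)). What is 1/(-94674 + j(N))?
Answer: -1/94847 ≈ -1.0543e-5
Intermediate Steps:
N = -173 (N = -80 - (28 + 65) = -80 - 1*93 = -80 - 93 = -173)
1/(-94674 + j(N)) = 1/(-94674 - 173) = 1/(-94847) = -1/94847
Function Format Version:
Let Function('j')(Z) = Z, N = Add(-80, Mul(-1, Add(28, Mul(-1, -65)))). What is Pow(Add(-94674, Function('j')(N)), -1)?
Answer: Rational(-1, 94847) ≈ -1.0543e-5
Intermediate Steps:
N = -173 (N = Add(-80, Mul(-1, Add(28, 65))) = Add(-80, Mul(-1, 93)) = Add(-80, -93) = -173)
Pow(Add(-94674, Function('j')(N)), -1) = Pow(Add(-94674, -173), -1) = Pow(-94847, -1) = Rational(-1, 94847)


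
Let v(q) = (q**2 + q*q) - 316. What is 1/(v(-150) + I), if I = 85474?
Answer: 1/130158 ≈ 7.6830e-6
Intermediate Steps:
v(q) = -316 + 2*q**2 (v(q) = (q**2 + q**2) - 316 = 2*q**2 - 316 = -316 + 2*q**2)
1/(v(-150) + I) = 1/((-316 + 2*(-150)**2) + 85474) = 1/((-316 + 2*22500) + 85474) = 1/((-316 + 45000) + 85474) = 1/(44684 + 85474) = 1/130158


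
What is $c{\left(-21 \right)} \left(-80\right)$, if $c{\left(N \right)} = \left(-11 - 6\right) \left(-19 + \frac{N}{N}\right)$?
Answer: $-24480$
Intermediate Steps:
$c{\left(N \right)} = 306$ ($c{\left(N \right)} = - 17 \left(-19 + 1\right) = \left(-17\right) \left(-18\right) = 306$)
$c{\left(-21 \right)} \left(-80\right) = 306 \left(-80\right) = -24480$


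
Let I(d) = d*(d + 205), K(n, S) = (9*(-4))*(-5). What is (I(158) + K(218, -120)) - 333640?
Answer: -276106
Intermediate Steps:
K(n, S) = 180 (K(n, S) = -36*(-5) = 180)
I(d) = d*(205 + d)
(I(158) + K(218, -120)) - 333640 = (158*(205 + 158) + 180) - 333640 = (158*363 + 180) - 333640 = (57354 + 180) - 333640 = 57534 - 333640 = -276106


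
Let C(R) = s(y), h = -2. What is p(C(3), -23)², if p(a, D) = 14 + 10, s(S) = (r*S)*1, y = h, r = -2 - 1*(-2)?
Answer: 576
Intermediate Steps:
r = 0 (r = -2 + 2 = 0)
y = -2
s(S) = 0 (s(S) = (0*S)*1 = 0*1 = 0)
C(R) = 0
p(a, D) = 24
p(C(3), -23)² = 24² = 576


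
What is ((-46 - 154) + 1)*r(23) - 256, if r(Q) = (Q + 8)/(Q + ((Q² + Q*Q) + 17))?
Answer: -287257/1098 ≈ -261.62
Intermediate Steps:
r(Q) = (8 + Q)/(17 + Q + 2*Q²) (r(Q) = (8 + Q)/(Q + ((Q² + Q²) + 17)) = (8 + Q)/(Q + (2*Q² + 17)) = (8 + Q)/(Q + (17 + 2*Q²)) = (8 + Q)/(17 + Q + 2*Q²))
((-46 - 154) + 1)*r(23) - 256 = ((-46 - 154) + 1)*((8 + 23)/(17 + 23 + 2*23²)) - 256 = (-200 + 1)*(31/(17 + 23 + 2*529)) - 256 = -199*31/(17 + 23 + 1058) - 256 = -199*31/1098 - 256 = -6169/1098 - 256 = -287257/1098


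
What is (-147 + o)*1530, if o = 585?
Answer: 670140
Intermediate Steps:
(-147 + o)*1530 = (-147 + 585)*1530 = 438*1530 = 670140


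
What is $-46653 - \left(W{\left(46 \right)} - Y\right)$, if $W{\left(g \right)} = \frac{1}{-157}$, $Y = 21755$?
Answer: $- \frac{3908985}{157} \approx -24898.0$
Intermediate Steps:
$W{\left(g \right)} = - \frac{1}{157}$
$-46653 - \left(W{\left(46 \right)} - Y\right) = -46653 - \left(- \frac{1}{157} - 21755\right) = -46653 - - \frac{3415536}{157} = -46653 + \frac{3415536}{157} = - \frac{3908985}{157}$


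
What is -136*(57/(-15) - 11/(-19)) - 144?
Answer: 27936/95 ≈ 294.06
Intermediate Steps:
-136*(57/(-15) - 11/(-19)) - 144 = -136*(57*(-1/15) - 11*(-1/19)) - 144 = -136*(-19/5 + 11/19) - 144 = -136*(-306/95) - 144 = 41616/95 - 144 = 27936/95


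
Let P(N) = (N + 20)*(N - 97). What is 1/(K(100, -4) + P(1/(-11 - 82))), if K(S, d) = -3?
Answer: -8649/16797845 ≈ -0.00051489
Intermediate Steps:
P(N) = (-97 + N)*(20 + N) (P(N) = (20 + N)*(-97 + N) = (-97 + N)*(20 + N))
1/(K(100, -4) + P(1/(-11 - 82))) = 1/(-3 + (-1940 + (1/(-11 - 82))**2 - 77/(-11 - 82))) = 1/(-3 + (-1940 + (1/(-93))**2 - 77/(-93))) = 1/(-3 + (-1940 + (-1/93)**2 - 77*(-1/93))) = 1/(-3 + (-1940 + 1/8649 + 77/93)) = 1/(-3 - 16771898/8649) = 1/(-16797845/8649) = -8649/16797845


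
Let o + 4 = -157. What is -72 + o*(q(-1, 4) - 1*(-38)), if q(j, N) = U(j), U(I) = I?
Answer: -6029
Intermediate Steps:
q(j, N) = j
o = -161 (o = -4 - 157 = -161)
-72 + o*(q(-1, 4) - 1*(-38)) = -72 - 161*(-1 - 1*(-38)) = -72 - 161*(-1 + 38) = -72 - 161*37 = -72 - 5957 = -6029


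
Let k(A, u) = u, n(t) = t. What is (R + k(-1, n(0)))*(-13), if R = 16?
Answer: -208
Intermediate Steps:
(R + k(-1, n(0)))*(-13) = (16 + 0)*(-13) = 16*(-13) = -208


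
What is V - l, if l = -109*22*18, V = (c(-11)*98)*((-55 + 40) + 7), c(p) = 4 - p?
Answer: 31404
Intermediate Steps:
V = -11760 (V = ((4 - 1*(-11))*98)*((-55 + 40) + 7) = ((4 + 11)*98)*(-15 + 7) = (15*98)*(-8) = 1470*(-8) = -11760)
l = -43164 (l = -2398*18 = -43164)
V - l = -11760 - 1*(-43164) = -11760 + 43164 = 31404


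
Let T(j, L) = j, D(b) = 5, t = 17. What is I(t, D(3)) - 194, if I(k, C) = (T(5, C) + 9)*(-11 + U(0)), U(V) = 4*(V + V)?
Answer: -348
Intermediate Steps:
U(V) = 8*V (U(V) = 4*(2*V) = 8*V)
I(k, C) = -154 (I(k, C) = (5 + 9)*(-11 + 8*0) = 14*(-11 + 0) = 14*(-11) = -154)
I(t, D(3)) - 194 = -154 - 194 = -348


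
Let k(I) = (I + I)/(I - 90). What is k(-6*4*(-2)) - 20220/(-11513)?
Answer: -42668/80591 ≈ -0.52944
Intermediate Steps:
k(I) = 2*I/(-90 + I) (k(I) = (2*I)/(-90 + I) = 2*I/(-90 + I))
k(-6*4*(-2)) - 20220/(-11513) = 2*(-6*4*(-2))/(-90 - 6*4*(-2)) - 20220/(-11513) = 2*(-24*(-2))/(-90 - 24*(-2)) - 20220*(-1)/11513 = 2*48/(-90 + 48) - 1*(-20220/11513) = 2*48/(-42) + 20220/11513 = 2*48*(-1/42) + 20220/11513 = -16/7 + 20220/11513 = -42668/80591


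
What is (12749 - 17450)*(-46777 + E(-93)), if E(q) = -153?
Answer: 220617930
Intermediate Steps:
(12749 - 17450)*(-46777 + E(-93)) = (12749 - 17450)*(-46777 - 153) = -4701*(-46930) = 220617930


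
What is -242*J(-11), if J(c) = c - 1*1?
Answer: 2904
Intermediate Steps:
J(c) = -1 + c (J(c) = c - 1 = -1 + c)
-242*J(-11) = -242*(-1 - 11) = -242*(-12) = 2904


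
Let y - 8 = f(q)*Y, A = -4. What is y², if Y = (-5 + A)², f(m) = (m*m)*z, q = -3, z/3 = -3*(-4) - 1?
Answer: 579124225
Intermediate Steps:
z = 33 (z = 3*(-3*(-4) - 1) = 3*(12 - 1) = 3*11 = 33)
f(m) = 33*m² (f(m) = (m*m)*33 = m²*33 = 33*m²)
Y = 81 (Y = (-5 - 4)² = (-9)² = 81)
y = 24065 (y = 8 + (33*(-3)²)*81 = 8 + (33*9)*81 = 8 + 297*81 = 8 + 24057 = 24065)
y² = 24065² = 579124225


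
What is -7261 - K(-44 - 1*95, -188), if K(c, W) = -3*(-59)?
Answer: -7438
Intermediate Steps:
K(c, W) = 177
-7261 - K(-44 - 1*95, -188) = -7261 - 1*177 = -7261 - 177 = -7438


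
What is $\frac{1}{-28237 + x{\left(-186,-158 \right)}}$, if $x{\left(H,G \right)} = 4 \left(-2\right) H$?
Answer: $- \frac{1}{26749} \approx -3.7385 \cdot 10^{-5}$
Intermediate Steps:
$x{\left(H,G \right)} = - 8 H$
$\frac{1}{-28237 + x{\left(-186,-158 \right)}} = \frac{1}{-28237 - -1488} = \frac{1}{-28237 + 1488} = \frac{1}{-26749} = - \frac{1}{26749}$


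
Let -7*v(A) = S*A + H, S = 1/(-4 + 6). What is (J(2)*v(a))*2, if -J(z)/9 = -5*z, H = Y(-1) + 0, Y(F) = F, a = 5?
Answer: -270/7 ≈ -38.571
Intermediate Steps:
H = -1 (H = -1 + 0 = -1)
S = 1/2 ≈ 0.50000
J(z) = 45*z (J(z) = -(-45)*z = 45*z)
v(A) = 1/7 - A/14 (v(A) = -(A/2 - 1)/7 = -(-1 + A/2)/7 = 1/7 - A/14)
(J(2)*v(a))*2 = ((45*2)*(1/7 - 1/14*5))*2 = (90*(1/7 - 5/14))*2 = (90*(-3/14))*2 = -135/7*2 = -270/7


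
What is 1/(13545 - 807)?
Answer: 1/12738 ≈ 7.8505e-5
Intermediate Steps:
1/(13545 - 807) = 1/12738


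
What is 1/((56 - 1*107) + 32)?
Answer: -1/19 ≈ -0.052632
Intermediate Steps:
1/((56 - 1*107) + 32) = 1/((56 - 107) + 32) = 1/(-51 + 32) = 1/(-19) = -1/19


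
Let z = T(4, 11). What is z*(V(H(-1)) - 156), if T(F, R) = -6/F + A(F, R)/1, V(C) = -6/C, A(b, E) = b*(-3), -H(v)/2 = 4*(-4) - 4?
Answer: 84321/40 ≈ 2108.0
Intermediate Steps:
H(v) = 40 (H(v) = -2*(4*(-4) - 4) = -2*(-16 - 4) = -2*(-20) = 40)
A(b, E) = -3*b
T(F, R) = -6/F - 3*F (T(F, R) = -6/F - 3*F/1 = -6/F - 3*F*1 = -6/F - 3*F)
z = -27/2 (z = -6/4 - 3*4 = -6*¼ - 12 = -3/2 - 12 = -27/2 ≈ -13.500)
z*(V(H(-1)) - 156) = -27*(-6/40 - 156)/2 = -27*(-6*1/40 - 156)/2 = -27*(-3/20 - 156)/2 = -27/2*(-3123/20) = 84321/40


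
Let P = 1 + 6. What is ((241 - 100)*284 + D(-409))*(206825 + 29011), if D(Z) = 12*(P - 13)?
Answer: 9426836592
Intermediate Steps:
P = 7
D(Z) = -72 (D(Z) = 12*(7 - 13) = 12*(-6) = -72)
((241 - 100)*284 + D(-409))*(206825 + 29011) = ((241 - 100)*284 - 72)*(206825 + 29011) = (141*284 - 72)*235836 = (40044 - 72)*235836 = 39972*235836 = 9426836592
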